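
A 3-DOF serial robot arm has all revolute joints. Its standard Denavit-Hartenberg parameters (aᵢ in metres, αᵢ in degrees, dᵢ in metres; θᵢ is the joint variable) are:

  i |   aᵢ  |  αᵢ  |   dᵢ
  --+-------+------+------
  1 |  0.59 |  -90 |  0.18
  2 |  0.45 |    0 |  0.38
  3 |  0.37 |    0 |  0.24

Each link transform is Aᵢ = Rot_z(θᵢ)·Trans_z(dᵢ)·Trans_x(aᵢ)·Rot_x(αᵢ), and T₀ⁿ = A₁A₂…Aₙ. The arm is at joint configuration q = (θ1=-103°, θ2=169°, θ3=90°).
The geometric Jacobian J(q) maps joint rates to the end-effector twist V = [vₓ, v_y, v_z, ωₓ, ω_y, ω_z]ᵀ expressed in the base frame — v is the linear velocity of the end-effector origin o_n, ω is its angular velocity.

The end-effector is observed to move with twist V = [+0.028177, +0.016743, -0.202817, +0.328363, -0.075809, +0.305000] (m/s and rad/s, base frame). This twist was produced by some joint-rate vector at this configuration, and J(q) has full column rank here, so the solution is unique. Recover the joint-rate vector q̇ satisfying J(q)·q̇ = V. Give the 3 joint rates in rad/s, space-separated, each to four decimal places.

0.3050 -0.5130 0.8500

o_n = [0.5866, -0.2151, 0.4573]
J₁: ẑ×o_n = [0.2151, 0.5866, -0.0000], ω = ẑ
J2: z=[0.9744, -0.2250, 0.0000] o=[-0.1327, -0.5749, 0.1800] → [-0.0624, -0.2702, 0.5123, 0.9744, -0.2250, 0.0000]
J3: z=[0.9744, -0.2250, 0.0000] o=[0.3369, -0.2299, 0.0941] → [-0.0817, -0.3539, 0.0706, 0.9744, -0.2250, 0.0000]
q̇ = J⁺·V = [0.3050, -0.5130, 0.8500]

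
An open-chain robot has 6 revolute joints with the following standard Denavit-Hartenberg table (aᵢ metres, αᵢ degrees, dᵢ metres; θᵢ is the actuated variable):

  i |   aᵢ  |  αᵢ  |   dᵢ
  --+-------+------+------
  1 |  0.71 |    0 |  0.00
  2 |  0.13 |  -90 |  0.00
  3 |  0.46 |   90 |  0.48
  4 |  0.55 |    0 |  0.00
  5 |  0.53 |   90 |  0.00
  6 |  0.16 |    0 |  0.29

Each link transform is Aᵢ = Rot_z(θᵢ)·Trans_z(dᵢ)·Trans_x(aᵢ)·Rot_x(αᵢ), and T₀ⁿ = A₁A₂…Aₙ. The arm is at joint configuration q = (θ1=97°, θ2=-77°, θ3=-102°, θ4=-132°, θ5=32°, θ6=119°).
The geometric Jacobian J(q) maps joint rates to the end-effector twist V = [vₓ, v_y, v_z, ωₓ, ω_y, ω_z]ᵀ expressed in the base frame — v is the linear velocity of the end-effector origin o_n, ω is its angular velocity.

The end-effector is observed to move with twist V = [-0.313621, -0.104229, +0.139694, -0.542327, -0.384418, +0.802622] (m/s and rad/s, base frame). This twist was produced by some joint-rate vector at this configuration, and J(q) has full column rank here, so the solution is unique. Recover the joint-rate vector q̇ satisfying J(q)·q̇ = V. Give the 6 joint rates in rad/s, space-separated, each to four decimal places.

0.8590 -0.0520 -0.1530 -0.2140 0.8420 -0.1310

o_n = [0.0710, 0.4173, -0.2953]
J₁: ẑ×o_n = [-0.4173, 0.0710, 0.0000], ω = ẑ
J2: z=[0.0000, 0.0000, 1.0000] o=[-0.0865, 0.7047, 0.0000] → [0.2874, 0.1575, -0.0000, 0.0000, 0.0000, 1.0000]
J3: z=[-0.3420, 0.9397, 0.0000] o=[0.0356, 0.7492, 0.0000] → [-0.2775, -0.1010, 0.0803, -0.3420, 0.9397, 0.0000]
J4: z=[-0.9192, -0.3345, -0.2079] o=[-0.2184, 1.1675, 0.4499] → [0.0934, -0.7452, 0.7864, -0.9192, -0.3345, -0.2079]
J5: z=[-0.9192, -0.3345, -0.2079] o=[-0.0067, 0.8096, 0.0900] → [0.0473, -0.3703, 0.3866, -0.9192, -0.3345, -0.2079]
J6: z=[0.1330, 0.2332, -0.9633] o=[0.1898, 0.3257, -0.0001] → [0.0194, 0.1537, 0.0399, 0.1330, 0.2332, -0.9633]
q̇ = J⁺·V = [0.8590, -0.0520, -0.1530, -0.2140, 0.8420, -0.1310]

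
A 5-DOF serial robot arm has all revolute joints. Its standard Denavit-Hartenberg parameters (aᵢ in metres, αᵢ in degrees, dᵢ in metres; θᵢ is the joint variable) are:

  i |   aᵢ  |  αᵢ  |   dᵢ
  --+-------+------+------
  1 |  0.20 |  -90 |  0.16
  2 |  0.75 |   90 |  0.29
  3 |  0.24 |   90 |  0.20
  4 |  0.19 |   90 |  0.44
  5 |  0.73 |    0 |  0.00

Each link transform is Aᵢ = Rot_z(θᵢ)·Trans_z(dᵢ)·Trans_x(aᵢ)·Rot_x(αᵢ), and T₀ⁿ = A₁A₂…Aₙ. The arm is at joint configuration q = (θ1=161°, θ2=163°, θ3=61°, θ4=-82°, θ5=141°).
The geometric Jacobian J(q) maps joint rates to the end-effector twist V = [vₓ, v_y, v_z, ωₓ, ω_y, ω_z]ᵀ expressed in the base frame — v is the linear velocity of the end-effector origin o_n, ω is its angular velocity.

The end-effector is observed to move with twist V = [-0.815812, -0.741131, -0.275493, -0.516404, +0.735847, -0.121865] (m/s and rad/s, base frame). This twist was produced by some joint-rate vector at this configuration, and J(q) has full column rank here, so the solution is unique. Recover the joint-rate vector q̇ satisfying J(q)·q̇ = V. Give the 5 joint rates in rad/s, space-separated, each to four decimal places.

o_n = [1.1181, -0.4040, -0.8644]
J₁: ẑ×o_n = [0.4040, 1.1181, -0.0000], ω = ẑ
J2: z=[-0.3256, -0.9455, 0.0000] o=[-0.1891, 0.0651, 0.1600] → [0.9686, -0.3335, 1.3887, -0.3256, -0.9455, 0.0000]
J3: z=[-0.2764, 0.0952, -0.9563] o=[0.3946, -0.4426, -0.0593] → [-0.0397, -0.9144, -0.0795, -0.2764, 0.0952, -0.9563]
J4: z=[0.9487, 0.1861, -0.2557] o=[0.3762, -0.6583, -0.2846] → [-0.0429, 0.3604, 0.1032, 0.9487, 0.1861, -0.2557]
J5: z=[-0.1137, 0.9551, 0.2735] o=[0.8497, -0.6201, -0.2209] → [-0.6738, 0.0003, -0.2809, -0.1137, 0.9551, 0.2735]
q̇ = J⁺·V = [-0.6260, 0.0080, -0.1460, -0.4780, 0.8860]

-0.6260 0.0080 -0.1460 -0.4780 0.8860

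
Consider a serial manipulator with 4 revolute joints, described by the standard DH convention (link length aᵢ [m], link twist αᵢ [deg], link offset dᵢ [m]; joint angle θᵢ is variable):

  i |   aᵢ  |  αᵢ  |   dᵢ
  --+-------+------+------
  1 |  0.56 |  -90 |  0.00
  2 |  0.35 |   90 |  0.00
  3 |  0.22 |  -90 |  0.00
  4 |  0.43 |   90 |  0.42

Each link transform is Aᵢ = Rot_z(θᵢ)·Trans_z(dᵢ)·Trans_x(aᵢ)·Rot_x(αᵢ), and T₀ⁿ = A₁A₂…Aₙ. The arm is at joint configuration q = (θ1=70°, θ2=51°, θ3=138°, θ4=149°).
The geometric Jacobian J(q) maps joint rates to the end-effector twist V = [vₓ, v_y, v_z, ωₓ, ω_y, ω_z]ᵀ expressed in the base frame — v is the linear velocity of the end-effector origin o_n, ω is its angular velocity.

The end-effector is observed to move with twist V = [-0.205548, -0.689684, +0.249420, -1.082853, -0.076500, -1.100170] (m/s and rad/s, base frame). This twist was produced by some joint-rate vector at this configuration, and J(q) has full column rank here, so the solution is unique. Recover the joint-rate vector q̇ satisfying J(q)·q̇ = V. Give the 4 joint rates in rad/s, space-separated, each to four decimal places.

-0.4450 0.7350 -0.7560 -0.3450

o_n = [0.5580, 0.3298, -0.2788]
J₁: ẑ×o_n = [-0.3298, 0.5580, 0.0000], ω = ẑ
J2: z=[-0.9397, 0.3420, 0.0000] o=[0.1915, 0.5262, 0.0000] → [-0.0953, -0.2620, 0.0592, -0.9397, 0.3420, 0.0000]
J3: z=[0.2658, 0.7303, 0.6293] o=[0.2669, 0.7332, -0.2720] → [0.2489, 0.1850, -0.3198, 0.2658, 0.7303, 0.6293]
J4: z=[0.5543, -0.6499, 0.5200] o=[0.0933, 0.6869, -0.1449] → [0.2726, 0.3158, 0.1041, 0.5543, -0.6499, 0.5200]
q̇ = J⁺·V = [-0.4450, 0.7350, -0.7560, -0.3450]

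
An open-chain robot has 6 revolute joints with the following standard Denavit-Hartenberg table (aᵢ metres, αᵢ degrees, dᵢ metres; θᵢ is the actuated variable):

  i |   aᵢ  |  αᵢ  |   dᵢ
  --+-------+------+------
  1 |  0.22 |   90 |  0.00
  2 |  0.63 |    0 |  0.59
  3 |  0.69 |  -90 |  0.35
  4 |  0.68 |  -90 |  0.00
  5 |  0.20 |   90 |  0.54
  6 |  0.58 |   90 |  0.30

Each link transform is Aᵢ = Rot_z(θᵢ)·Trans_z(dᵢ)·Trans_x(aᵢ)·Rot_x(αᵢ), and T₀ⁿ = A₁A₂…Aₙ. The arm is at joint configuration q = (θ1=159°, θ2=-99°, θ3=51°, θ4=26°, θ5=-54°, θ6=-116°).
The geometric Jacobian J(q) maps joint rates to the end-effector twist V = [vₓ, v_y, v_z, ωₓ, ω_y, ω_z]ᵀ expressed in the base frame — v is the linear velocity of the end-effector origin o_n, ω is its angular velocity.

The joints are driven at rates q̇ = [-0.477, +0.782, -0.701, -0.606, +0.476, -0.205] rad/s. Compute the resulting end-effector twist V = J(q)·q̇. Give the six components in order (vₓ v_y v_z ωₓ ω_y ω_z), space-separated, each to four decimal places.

-0.0468 0.6689 -0.0536 0.3909 -0.5994 -0.9188

o_n = [-0.5916, 1.0256, -1.3111]
J₁: ẑ×o_n = [-1.0256, -0.5916, 0.0000], ω = ẑ
J2: z=[0.3584, 0.9336, 0.0000] o=[-0.2054, 0.0788, 0.0000] → [-1.2240, 0.4699, 0.6999, 0.3584, 0.9336, 0.0000]
J3: z=[0.3584, 0.9336, 0.0000] o=[0.0981, 0.5943, -0.6222] → [-0.6431, 0.2469, 0.7985, 0.3584, 0.9336, 0.0000]
J4: z=[-0.6938, 0.2663, 0.6691] o=[-0.2075, 1.0865, -1.1350] → [-0.0061, -0.3792, 0.1446, -0.6938, 0.2663, 0.6691]
J5: z=[-0.0483, -0.9442, 0.3258] o=[-0.6962, 0.9548, -1.5892] → [-0.2857, 0.0475, 0.0953, -0.0483, -0.9442, 0.3258]
J6: z=[0.1735, 0.3133, 0.9337] o=[-0.9190, 0.4653, -1.3835] → [-0.5005, 0.2930, -0.0053, 0.1735, 0.3133, 0.9337]
V = J·q̇ = [-0.0468, 0.6689, -0.0536, 0.3909, -0.5994, -0.9188]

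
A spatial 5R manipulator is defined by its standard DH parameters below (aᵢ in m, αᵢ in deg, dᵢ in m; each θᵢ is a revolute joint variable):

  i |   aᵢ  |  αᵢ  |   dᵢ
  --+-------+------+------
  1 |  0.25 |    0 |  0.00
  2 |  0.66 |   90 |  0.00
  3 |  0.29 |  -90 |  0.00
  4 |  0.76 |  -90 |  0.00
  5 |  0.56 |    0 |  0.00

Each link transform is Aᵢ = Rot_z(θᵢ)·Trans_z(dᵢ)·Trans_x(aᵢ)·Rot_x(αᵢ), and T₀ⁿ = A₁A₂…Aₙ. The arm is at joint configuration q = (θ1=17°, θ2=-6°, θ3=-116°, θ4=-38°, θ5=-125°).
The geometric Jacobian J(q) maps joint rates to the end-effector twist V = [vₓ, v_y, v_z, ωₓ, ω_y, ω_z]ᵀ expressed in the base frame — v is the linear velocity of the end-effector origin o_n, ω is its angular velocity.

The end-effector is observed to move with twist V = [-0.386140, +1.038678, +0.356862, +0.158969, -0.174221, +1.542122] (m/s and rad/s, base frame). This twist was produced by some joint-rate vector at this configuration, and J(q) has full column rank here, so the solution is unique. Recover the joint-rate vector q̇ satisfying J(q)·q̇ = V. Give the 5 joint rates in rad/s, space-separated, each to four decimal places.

o_n = [1.0696, -0.0407, -0.7725]
J₁: ẑ×o_n = [0.0407, 1.0696, -0.0000], ω = ẑ
J2: z=[0.0000, 0.0000, 1.0000] o=[0.2391, 0.0731, 0.0000] → [0.1138, 0.8306, -0.0000, 0.0000, 0.0000, 1.0000]
J3: z=[0.1908, -0.9816, 0.0000] o=[0.8870, 0.1990, 0.0000] → [0.7583, 0.1474, 0.1336, 0.1908, -0.9816, 0.0000]
J4: z=[0.8823, 0.1715, -0.4384] o=[0.7622, 0.1748, -0.2607] → [-0.1822, 0.3168, -0.2428, 0.8823, 0.1715, -0.4384]
J5: z=[-0.4153, 0.7220, -0.5534] o=[0.5937, -0.3346, -0.7989] → [0.1817, -0.2524, -0.4657, -0.4153, 0.7220, -0.5534]
q̇ = J⁺·V = [0.3240, 0.7040, -0.4590, -0.1150, -0.8380]

0.3240 0.7040 -0.4590 -0.1150 -0.8380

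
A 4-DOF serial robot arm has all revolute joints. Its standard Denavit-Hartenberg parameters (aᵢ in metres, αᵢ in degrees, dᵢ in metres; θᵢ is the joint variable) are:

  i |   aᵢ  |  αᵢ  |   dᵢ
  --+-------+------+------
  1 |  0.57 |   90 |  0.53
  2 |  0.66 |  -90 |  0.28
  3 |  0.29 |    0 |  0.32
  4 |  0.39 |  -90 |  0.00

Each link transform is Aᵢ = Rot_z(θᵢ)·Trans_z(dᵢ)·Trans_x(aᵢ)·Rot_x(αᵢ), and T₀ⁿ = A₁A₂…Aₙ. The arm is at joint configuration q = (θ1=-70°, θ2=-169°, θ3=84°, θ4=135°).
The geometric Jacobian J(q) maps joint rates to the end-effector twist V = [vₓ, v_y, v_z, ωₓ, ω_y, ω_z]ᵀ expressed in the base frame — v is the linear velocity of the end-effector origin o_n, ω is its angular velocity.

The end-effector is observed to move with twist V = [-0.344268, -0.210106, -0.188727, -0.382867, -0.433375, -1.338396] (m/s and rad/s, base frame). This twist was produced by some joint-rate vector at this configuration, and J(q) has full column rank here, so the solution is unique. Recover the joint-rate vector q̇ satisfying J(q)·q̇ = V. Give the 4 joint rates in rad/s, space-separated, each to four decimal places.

o_n = [-0.1369, -0.3169, 0.1420]
J₁: ẑ×o_n = [0.3169, -0.1369, 0.0000], ω = ẑ
J2: z=[-0.9397, -0.3420, 0.0000] o=[0.1950, -0.5356, 0.5300] → [0.1327, -0.3646, -0.3191, -0.9397, -0.3420, 0.0000]
J3: z=[0.0653, -0.1793, -0.9816] o=[-0.2897, -0.0226, 0.4041] → [-0.2419, -0.1329, 0.0082, 0.0653, -0.1793, -0.9816]
J4: z=[0.0653, -0.1793, -0.9816] o=[-0.0080, 0.0466, 0.0842] → [-0.3672, 0.1227, -0.0468, 0.0653, -0.1793, -0.9816]
q̇ = J⁺·V = [0.0830, 0.5080, 0.7480, 0.7000]

0.0830 0.5080 0.7480 0.7000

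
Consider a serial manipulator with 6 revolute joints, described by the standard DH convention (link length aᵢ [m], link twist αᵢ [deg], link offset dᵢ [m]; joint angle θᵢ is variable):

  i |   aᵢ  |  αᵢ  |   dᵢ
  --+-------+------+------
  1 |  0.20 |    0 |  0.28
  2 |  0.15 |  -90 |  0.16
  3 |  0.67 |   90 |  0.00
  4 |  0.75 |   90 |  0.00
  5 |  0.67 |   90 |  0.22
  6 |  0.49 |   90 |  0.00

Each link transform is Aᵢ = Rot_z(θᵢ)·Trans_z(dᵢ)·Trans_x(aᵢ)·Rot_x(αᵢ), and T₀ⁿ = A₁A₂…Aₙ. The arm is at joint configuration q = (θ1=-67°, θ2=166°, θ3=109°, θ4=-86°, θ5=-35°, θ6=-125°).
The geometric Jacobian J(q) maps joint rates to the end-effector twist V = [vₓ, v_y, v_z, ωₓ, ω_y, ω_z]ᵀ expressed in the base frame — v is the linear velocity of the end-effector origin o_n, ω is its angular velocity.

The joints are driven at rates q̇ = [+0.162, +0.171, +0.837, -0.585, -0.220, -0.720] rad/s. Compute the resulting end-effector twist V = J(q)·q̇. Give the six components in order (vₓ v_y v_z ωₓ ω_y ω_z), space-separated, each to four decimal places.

0.0223 0.0544 1.1900 -0.4230 -0.1443 0.0967

o_n = [1.1752, -0.3771, -0.3624]
J₁: ẑ×o_n = [0.3771, 1.1752, -0.0000], ω = ẑ
J2: z=[0.0000, 0.0000, 1.0000] o=[0.0781, -0.1841, 0.2800] → [0.1930, 1.0971, -0.0000, 0.0000, 0.0000, 1.0000]
J3: z=[-0.9877, -0.1564, 0.0000] o=[0.0547, -0.0359, 0.4400] → [0.1255, -0.7926, 0.5122, -0.9877, -0.1564, 0.0000]
J4: z=[-0.1479, 0.9339, -0.3256] o=[0.0888, -0.2514, -0.1935] → [-0.1987, -0.3787, -0.9960, -0.1479, 0.9339, -0.3256]
J5: z=[0.0181, 0.3317, 0.9432] o=[0.8304, -0.1512, -0.2430] → [0.1735, 0.3274, -0.1184, 0.0181, 0.3317, 0.9432]
J6: z=[-0.4460, -0.8416, 0.3045] o=[1.4340, -0.3638, 0.0535] → [0.3541, -0.2643, -0.2118, -0.4460, -0.8416, 0.3045]
V = J·q̇ = [0.0223, 0.0544, 1.1900, -0.4230, -0.1443, 0.0967]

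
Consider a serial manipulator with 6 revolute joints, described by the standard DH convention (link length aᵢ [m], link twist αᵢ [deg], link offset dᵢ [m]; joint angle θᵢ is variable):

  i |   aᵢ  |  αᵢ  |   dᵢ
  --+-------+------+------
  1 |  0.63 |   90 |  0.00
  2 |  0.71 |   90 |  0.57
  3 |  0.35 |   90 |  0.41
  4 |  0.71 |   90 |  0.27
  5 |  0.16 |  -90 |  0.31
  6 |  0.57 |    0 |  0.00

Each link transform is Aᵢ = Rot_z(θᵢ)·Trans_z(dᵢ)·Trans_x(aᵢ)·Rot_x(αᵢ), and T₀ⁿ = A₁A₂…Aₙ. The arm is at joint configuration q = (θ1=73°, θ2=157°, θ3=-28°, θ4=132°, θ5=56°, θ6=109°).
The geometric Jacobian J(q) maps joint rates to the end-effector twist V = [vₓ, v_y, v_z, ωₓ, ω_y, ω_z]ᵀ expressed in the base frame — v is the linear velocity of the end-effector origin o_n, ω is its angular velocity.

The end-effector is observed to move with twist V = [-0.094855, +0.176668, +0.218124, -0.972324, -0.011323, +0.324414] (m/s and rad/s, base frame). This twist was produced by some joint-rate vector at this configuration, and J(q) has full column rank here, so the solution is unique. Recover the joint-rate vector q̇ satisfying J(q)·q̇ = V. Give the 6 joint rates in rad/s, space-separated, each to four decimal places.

0.2580 -0.4990 0.3440 -0.1710 0.0780 0.7310

o_n = [0.6441, 0.4498, 0.8455]
J₁: ẑ×o_n = [-0.4498, 0.6441, 0.0000], ω = ẑ
J2: z=[0.9563, -0.2924, 0.0000] o=[0.1842, 0.6025, 0.0000] → [-0.2472, -0.8086, -0.0115, 0.9563, -0.2924, 0.0000]
J3: z=[0.1142, 0.3737, 0.9205] o=[0.5382, -0.1892, 0.2774] → [-0.3759, 0.0326, 0.0334, 0.1142, 0.3737, 0.9205]
J4: z=[-0.7180, 0.6714, -0.1834] o=[0.3447, -0.2600, 0.7756] → [0.1772, -0.0047, -0.7106, -0.7180, 0.6714, -0.1834]
J5: z=[-0.4338, -0.2256, 0.8723] o=[0.5373, 0.4225, 1.0478] → [0.0218, 0.0054, 0.0122, -0.4338, -0.2256, 0.8723]
J6: z=[-0.8528, -0.2098, -0.4783] o=[0.3563, 0.5048, 1.3345] → [0.0763, -0.5546, 0.1073, -0.8528, -0.2098, -0.4783]
q̇ = J⁺·V = [0.2580, -0.4990, 0.3440, -0.1710, 0.0780, 0.7310]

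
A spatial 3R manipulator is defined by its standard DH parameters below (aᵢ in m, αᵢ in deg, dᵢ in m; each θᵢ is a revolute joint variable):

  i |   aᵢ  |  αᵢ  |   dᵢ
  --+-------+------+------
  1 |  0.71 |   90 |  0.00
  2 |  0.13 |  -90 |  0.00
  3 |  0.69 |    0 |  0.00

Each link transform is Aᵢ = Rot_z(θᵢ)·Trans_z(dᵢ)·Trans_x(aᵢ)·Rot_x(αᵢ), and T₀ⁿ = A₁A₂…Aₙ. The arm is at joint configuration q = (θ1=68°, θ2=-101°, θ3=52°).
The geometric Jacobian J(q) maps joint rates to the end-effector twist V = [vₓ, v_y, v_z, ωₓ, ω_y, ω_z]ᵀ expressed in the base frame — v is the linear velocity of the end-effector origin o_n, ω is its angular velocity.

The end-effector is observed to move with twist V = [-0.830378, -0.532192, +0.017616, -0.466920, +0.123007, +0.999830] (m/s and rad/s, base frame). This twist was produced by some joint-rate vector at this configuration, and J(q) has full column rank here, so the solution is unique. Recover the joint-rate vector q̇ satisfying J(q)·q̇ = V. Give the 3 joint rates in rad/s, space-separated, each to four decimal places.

0.9880 -0.4790 -0.0620

o_n = [-0.2778, 0.7638, -0.5446]
J₁: ẑ×o_n = [-0.7638, -0.2778, 0.0000], ω = ẑ
J2: z=[0.9272, -0.3746, 0.0000] o=[0.2660, 0.6583, 0.0000] → [0.2040, 0.5050, -0.1059, 0.9272, -0.3746, 0.0000]
J3: z=[0.3677, 0.9101, -0.1908] o=[0.2567, 0.6353, -0.1276] → [-0.3550, 0.2553, 0.5337, 0.3677, 0.9101, -0.1908]
q̇ = J⁺·V = [0.9880, -0.4790, -0.0620]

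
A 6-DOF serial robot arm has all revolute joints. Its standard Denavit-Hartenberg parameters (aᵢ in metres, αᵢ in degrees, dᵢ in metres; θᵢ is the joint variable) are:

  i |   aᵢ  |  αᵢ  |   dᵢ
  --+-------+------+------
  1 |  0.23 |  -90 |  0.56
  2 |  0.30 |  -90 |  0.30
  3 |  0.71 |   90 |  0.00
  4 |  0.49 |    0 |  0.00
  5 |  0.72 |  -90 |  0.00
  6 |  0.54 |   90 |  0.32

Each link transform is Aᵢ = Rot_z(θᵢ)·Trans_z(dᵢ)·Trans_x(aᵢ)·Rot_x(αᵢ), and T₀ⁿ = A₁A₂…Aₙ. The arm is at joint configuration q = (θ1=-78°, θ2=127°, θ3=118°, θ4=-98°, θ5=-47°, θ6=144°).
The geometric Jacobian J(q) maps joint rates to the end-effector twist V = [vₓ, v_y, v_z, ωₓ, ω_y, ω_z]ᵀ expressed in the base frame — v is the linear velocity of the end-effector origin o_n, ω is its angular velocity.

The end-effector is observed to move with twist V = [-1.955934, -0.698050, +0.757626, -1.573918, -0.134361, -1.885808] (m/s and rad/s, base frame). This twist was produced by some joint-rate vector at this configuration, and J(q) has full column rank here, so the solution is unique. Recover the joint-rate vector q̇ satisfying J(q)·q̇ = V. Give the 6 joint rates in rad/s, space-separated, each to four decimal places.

-0.9240 -0.5520 0.2640 0.7980 0.4610 0.8380

o_n = [0.1580, -1.1036, 0.2192]
J₁: ẑ×o_n = [1.1036, 0.1580, -0.0000], ω = ẑ
J2: z=[0.9781, 0.2079, 0.0000] o=[0.0478, -0.2250, 0.5600] → [-0.0709, 0.3333, -0.8823, 0.9781, 0.2079, 0.0000]
J3: z=[-0.1660, 0.7812, 0.6018] o=[0.3037, 0.0140, 0.3204] → [0.5935, -0.1045, 0.2994, -0.1660, 0.7812, 0.6018]
J4: z=[-0.5697, 0.4222, -0.7052] o=[-0.2678, -0.3126, 0.5866] → [-0.7129, -0.5095, 0.2709, -0.5697, 0.4222, -0.7052]
J5: z=[-0.5697, 0.4222, -0.7052] o=[-0.1323, -0.6602, 0.2690] → [-0.3337, -0.2331, 0.1301, -0.5697, 0.4222, -0.7052]
J6: z=[-0.3257, -0.9037, -0.2779] o=[0.4110, -0.7116, -0.2006] → [-0.4884, 0.2071, -0.1010, -0.3257, -0.9037, -0.2779]
q̇ = J⁺·V = [-0.9240, -0.5520, 0.2640, 0.7980, 0.4610, 0.8380]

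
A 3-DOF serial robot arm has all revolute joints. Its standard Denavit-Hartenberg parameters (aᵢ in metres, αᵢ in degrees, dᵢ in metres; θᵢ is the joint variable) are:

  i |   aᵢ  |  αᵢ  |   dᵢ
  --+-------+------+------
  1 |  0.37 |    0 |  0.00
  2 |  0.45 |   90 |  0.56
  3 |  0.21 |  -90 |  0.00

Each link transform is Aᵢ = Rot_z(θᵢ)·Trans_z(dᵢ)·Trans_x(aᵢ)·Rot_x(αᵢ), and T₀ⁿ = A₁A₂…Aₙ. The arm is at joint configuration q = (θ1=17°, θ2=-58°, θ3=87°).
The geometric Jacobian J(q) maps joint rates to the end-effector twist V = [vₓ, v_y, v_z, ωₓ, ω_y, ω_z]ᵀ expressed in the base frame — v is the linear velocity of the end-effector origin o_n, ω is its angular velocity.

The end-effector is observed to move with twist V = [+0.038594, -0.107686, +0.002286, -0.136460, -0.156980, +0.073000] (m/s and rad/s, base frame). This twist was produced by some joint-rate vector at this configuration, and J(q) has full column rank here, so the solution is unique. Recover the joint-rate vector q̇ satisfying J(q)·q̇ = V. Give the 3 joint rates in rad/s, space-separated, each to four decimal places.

o_n = [0.7017, -0.1943, 0.7697]
J₁: ẑ×o_n = [0.1943, 0.7017, -0.0000], ω = ẑ
J2: z=[0.0000, 0.0000, 1.0000] o=[0.3538, 0.1082, 0.0000] → [0.3024, 0.3479, -0.0000, 0.0000, 0.0000, 1.0000]
J3: z=[-0.6561, -0.7547, 0.0000] o=[0.6935, -0.1870, 0.5600] → [-0.1583, 0.1376, 0.0110, -0.6561, -0.7547, 0.0000]
q̇ = J⁺·V = [-0.4570, 0.5300, 0.2080]

-0.4570 0.5300 0.2080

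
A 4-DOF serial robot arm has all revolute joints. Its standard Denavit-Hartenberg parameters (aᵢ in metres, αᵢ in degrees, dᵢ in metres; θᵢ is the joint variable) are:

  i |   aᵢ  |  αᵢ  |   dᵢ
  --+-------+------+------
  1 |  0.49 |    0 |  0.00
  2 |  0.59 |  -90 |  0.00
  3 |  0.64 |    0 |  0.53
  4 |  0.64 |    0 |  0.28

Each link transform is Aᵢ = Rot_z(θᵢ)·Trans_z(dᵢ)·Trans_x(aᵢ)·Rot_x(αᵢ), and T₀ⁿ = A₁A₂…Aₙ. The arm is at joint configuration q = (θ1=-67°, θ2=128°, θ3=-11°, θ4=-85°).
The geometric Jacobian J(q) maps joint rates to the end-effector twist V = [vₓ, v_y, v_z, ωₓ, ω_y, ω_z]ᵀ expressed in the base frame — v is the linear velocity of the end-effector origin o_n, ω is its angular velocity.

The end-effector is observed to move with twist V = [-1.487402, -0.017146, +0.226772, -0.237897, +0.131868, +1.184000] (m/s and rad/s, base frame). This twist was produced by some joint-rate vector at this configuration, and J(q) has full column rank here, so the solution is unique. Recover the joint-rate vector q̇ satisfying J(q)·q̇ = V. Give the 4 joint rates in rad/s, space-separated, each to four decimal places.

0.2340 0.9500 -0.3320 0.6040

o_n = [0.0412, 0.9486, 0.7586]
J₁: ẑ×o_n = [-0.9486, 0.0412, 0.0000], ω = ẑ
J2: z=[0.0000, 0.0000, 1.0000] o=[0.1915, -0.4510, 0.0000] → [-1.3997, -0.1503, 0.0000, 0.0000, 0.0000, 1.0000]
J3: z=[-0.8746, 0.4848, 0.0000] o=[0.4775, 0.0650, 0.0000] → [0.3678, 0.6635, -0.5613, -0.8746, 0.4848, 0.0000]
J4: z=[-0.8746, 0.4848, 0.0000] o=[0.3185, 0.8714, 0.1221] → [0.3086, 0.5567, 0.0669, -0.8746, 0.4848, 0.0000]
q̇ = J⁺·V = [0.2340, 0.9500, -0.3320, 0.6040]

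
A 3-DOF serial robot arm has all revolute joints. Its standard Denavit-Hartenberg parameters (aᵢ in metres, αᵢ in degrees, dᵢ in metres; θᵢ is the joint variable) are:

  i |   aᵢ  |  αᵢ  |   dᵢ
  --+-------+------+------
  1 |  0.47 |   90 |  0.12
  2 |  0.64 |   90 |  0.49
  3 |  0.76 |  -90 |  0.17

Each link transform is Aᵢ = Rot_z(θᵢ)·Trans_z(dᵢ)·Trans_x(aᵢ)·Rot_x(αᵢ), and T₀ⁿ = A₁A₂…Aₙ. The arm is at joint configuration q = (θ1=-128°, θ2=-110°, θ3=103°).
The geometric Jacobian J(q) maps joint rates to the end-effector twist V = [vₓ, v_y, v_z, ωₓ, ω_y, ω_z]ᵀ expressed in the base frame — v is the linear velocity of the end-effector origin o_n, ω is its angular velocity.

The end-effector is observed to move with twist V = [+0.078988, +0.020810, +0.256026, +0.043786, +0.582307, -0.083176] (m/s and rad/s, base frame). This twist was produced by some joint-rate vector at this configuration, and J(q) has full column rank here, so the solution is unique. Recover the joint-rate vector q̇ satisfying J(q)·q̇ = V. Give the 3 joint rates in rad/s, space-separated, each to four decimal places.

o_n = [-1.0619, 0.6395, -0.2626]
J₁: ẑ×o_n = [-0.6395, -1.0619, 0.0000], ω = ẑ
J2: z=[-0.7880, 0.6157, 0.0000] o=[-0.2894, -0.3704, 0.1200] → [-0.2356, -0.3015, -0.3202, -0.7880, 0.6157, 0.0000]
J3: z=[0.5785, 0.7405, 0.3420] o=[-0.5407, 0.1038, -0.4814] → [-0.0212, -0.3048, 0.6959, 0.5785, 0.7405, 0.3420]
q̇ = J⁺·V = [-0.2600, 0.3240, 0.5170]

-0.2600 0.3240 0.5170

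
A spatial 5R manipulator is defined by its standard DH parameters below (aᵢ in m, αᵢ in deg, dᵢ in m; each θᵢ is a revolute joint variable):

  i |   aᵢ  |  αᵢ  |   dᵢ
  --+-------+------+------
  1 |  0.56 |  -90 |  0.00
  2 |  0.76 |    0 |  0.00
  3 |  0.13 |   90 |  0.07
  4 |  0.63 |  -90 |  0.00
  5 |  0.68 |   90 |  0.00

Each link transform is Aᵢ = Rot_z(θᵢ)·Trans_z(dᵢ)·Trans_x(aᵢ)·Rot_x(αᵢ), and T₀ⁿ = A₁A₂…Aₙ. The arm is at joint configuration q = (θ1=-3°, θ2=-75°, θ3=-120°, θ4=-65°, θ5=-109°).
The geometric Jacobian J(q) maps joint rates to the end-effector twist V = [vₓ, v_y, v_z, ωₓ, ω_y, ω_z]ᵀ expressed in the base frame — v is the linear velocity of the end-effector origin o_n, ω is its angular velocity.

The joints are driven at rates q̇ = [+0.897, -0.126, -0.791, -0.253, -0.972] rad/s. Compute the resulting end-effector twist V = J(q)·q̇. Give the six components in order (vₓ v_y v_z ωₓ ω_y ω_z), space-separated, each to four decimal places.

o_n = [0.6142, -0.3329, 0.0347]
J₁: ẑ×o_n = [0.3329, 0.6142, -0.0000], ω = ẑ
J2: z=[0.0523, 0.9986, 0.0000] o=[0.5592, -0.0293, 0.0000] → [0.0347, -0.0018, -0.0707, 0.0523, 0.9986, 0.0000]
J3: z=[0.0523, 0.9986, 0.0000] o=[0.7557, -0.0396, 0.7341] → [-0.6984, 0.0366, 0.1260, 0.0523, 0.9986, 0.0000]
J4: z=[0.2585, -0.0135, -0.9659] o=[0.6339, 0.0369, 0.7005] → [-0.3482, 0.1912, -0.0958, 0.2585, -0.0135, -0.9659]
J5: z=[-0.8521, 0.4679, -0.2346] o=[0.3472, -0.5199, 0.6315] → [-0.2354, -0.5712, -0.2842, -0.8521, 0.4679, -0.2346]
V = J·q̇ = [1.1636, 1.0290, 0.2097, 0.7149, -1.3671, 1.3694]

1.1636 1.0290 0.2097 0.7149 -1.3671 1.3694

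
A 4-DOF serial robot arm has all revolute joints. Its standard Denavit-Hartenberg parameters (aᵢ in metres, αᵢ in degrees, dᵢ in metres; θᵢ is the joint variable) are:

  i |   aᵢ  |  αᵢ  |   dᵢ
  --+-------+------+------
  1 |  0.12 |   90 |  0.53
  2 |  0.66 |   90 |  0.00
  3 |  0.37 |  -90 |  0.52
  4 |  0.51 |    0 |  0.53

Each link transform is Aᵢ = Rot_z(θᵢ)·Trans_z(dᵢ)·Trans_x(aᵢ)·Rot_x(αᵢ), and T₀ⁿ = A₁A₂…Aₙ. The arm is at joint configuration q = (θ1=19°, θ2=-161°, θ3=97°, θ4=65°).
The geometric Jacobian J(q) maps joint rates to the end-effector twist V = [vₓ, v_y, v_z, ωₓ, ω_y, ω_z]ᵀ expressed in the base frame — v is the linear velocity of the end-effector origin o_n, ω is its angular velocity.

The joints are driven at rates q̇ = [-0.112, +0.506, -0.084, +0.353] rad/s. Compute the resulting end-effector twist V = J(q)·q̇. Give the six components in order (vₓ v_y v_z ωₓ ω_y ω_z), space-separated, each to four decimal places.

o_n = [0.2079, -0.4748, 0.5643]
J₁: ẑ×o_n = [0.4748, 0.2079, -0.0000], ω = ẑ
J2: z=[0.3256, -0.9455, 0.0000] o=[0.1135, 0.0391, 0.5300] → [-0.0324, -0.0112, -0.0780, 0.3256, -0.9455, 0.0000]
J3: z=[-0.3078, -0.1060, 0.9455] o=[-0.4766, -0.1641, 0.3151] → [0.2673, 0.7239, 0.1682, -0.3078, -0.1060, 0.9455]
J4: z=[0.8477, 0.4208, 0.3231] o=[-0.4768, -0.5526, 0.8215] → [-0.1334, 0.4393, -0.2221, 0.8477, 0.4208, 0.3231]
V = J·q̇ = [-0.1391, 0.0653, -0.1320, 0.4898, -0.3210, -0.0774]

-0.1391 0.0653 -0.1320 0.4898 -0.3210 -0.0774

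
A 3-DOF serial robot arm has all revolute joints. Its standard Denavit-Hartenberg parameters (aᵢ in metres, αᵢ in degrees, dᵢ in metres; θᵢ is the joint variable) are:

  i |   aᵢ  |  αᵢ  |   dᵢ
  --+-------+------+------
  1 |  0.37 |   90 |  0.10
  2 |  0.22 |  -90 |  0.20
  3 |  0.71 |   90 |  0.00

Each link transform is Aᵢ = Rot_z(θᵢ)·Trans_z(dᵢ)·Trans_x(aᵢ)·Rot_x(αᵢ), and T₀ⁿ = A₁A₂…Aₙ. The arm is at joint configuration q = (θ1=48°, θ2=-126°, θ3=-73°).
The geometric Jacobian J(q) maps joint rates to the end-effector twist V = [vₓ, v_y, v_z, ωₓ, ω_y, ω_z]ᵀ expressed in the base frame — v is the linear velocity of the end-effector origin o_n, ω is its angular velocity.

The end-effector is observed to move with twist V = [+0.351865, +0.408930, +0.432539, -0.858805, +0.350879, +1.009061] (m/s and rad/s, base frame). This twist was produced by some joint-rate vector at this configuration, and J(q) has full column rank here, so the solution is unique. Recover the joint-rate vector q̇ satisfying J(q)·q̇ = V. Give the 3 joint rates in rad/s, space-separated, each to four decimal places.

0.7810 -0.8730 -0.3880

o_n = [0.7326, -0.5000, -0.2459]
J₁: ẑ×o_n = [0.5000, 0.7326, -0.0000], ω = ẑ
J2: z=[0.7431, -0.6691, 0.0000] o=[0.2476, 0.2750, 0.1000] → [0.2315, 0.2571, -0.2513, 0.7431, -0.6691, 0.0000]
J3: z=[0.5413, 0.6012, -0.5878] o=[0.3097, 0.0450, -0.0780] → [-0.4213, -0.1577, -0.5493, 0.5413, 0.6012, -0.5878]
q̇ = J⁺·V = [0.7810, -0.8730, -0.3880]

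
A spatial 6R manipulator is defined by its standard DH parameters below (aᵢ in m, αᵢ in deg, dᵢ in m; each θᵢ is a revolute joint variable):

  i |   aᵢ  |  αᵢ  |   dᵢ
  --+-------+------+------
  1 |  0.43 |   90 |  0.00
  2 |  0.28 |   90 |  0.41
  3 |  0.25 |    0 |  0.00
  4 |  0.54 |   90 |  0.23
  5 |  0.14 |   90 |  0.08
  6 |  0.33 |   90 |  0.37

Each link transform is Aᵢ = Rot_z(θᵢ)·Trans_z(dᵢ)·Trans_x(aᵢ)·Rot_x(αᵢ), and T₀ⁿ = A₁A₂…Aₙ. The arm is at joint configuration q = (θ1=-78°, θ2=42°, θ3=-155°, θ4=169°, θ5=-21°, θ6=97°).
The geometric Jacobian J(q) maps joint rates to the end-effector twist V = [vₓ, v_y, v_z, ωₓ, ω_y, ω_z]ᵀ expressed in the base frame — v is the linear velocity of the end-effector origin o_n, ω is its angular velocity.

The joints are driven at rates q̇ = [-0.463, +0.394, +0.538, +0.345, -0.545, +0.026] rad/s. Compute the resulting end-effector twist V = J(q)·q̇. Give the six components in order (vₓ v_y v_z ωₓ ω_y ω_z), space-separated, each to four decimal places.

-0.7287 -0.0084 0.1885 -0.8027 -0.6510 -1.1954

o_n = [0.1375, -0.7914, 0.5391]
J₁: ẑ×o_n = [0.7914, 0.1375, -0.0000], ω = ẑ
J2: z=[-0.9781, -0.2079, 0.0000] o=[0.0894, -0.4206, 0.0000] → [-0.1121, 0.5273, 0.3727, -0.9781, -0.2079, 0.0000]
J3: z=[0.1391, -0.6545, -0.7431] o=[-0.2684, -0.7094, 0.1874] → [-0.2912, -0.3506, 0.2543, 0.1391, -0.6545, -0.7431]
J4: z=[0.1391, -0.6545, -0.7431] o=[-0.2000, -0.5227, 0.0357] → [-0.5291, -0.3209, 0.1836, 0.1391, -0.6545, -0.7431]
J5: z=[0.9865, 0.0259, 0.1619] o=[-0.2149, -1.0813, 0.2154] → [-0.0385, -0.2622, 0.2768, 0.9865, 0.0259, 0.1619]
J6: z=[-0.0988, 0.8818, 0.4611] o=[-0.1543, -1.1451, 0.3505] → [0.0032, 0.1532, -0.2923, -0.0988, 0.8818, 0.4611]
V = J·q̇ = [-0.7287, -0.0084, 0.1885, -0.8027, -0.6510, -1.1954]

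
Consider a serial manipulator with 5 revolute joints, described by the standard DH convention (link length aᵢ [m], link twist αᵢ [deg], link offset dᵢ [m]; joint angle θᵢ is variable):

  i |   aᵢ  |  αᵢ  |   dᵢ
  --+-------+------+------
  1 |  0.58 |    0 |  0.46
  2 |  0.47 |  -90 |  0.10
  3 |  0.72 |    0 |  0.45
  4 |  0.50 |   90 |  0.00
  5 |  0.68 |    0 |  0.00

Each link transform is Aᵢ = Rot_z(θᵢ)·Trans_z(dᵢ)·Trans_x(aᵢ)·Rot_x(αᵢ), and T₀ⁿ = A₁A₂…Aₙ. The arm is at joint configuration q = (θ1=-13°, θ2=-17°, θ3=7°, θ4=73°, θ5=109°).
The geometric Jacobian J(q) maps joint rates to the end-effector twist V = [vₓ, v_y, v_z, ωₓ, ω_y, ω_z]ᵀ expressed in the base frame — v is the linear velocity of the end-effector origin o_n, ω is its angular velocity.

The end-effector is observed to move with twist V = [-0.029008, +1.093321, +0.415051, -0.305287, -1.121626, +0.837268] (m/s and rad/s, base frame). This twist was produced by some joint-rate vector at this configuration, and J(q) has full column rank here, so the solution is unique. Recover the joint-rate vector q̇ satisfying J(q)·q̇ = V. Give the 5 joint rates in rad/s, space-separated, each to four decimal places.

0.0560 0.7290 -0.2380 -0.8860 0.3010

o_n = [2.1794, 0.1995, 0.1979]
J₁: ẑ×o_n = [-0.1995, 2.1794, 0.0000], ω = ẑ
J2: z=[0.0000, 0.0000, 1.0000] o=[0.5651, -0.1305, 0.4600] → [-0.3300, 1.6143, 0.0000, 0.0000, 0.0000, 1.0000]
J3: z=[0.5000, 0.8660, 0.0000] o=[0.9722, -0.3655, 0.5600] → [-0.3136, 0.1811, -0.7630, 0.5000, 0.8660, 0.0000]
J4: z=[0.5000, 0.8660, 0.0000] o=[1.8161, -0.3331, 0.4723] → [-0.2376, 0.1372, -0.0484, 0.5000, 0.8660, 0.0000]
J5: z=[0.8529, -0.4924, 0.1736] o=[1.8912, -0.3765, -0.0201] → [-0.2074, -0.1359, 0.6332, 0.8529, -0.4924, 0.1736]
q̇ = J⁺·V = [0.0560, 0.7290, -0.2380, -0.8860, 0.3010]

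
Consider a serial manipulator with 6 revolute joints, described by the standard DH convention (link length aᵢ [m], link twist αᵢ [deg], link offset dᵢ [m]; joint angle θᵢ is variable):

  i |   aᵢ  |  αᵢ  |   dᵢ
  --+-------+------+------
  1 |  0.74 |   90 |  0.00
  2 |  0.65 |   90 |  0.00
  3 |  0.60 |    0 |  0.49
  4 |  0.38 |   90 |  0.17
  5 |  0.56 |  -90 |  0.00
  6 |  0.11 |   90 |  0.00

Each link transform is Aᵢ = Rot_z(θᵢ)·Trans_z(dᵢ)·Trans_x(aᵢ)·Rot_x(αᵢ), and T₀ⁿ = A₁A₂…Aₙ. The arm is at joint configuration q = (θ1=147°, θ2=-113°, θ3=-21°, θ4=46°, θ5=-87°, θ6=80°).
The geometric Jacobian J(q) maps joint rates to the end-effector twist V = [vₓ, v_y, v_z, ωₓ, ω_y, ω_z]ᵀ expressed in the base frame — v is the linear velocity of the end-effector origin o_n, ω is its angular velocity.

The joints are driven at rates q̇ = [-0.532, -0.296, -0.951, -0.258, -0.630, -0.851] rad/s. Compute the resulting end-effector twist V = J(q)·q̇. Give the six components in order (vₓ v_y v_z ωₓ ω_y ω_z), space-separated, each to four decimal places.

-0.3583 -1.0303 0.3361 -1.3532 0.7784 -0.0677

o_n = [-0.0233, 0.0826, -1.3822]
J₁: ẑ×o_n = [-0.0826, -0.0233, 0.0000], ω = ẑ
J2: z=[0.5446, 0.8387, 0.0000] o=[-0.6206, 0.4030, 0.0000] → [-1.1592, 0.7528, -0.6755, 0.5446, 0.8387, 0.0000]
J3: z=[0.7720, -0.5013, 0.3907] o=[-0.4076, 0.2647, -0.5983] → [0.4641, 0.7553, 0.0521, 0.7720, -0.5013, 0.3907]
J4: z=[0.7720, -0.5013, 0.3907] o=[0.0371, -0.2805, -0.9225] → [0.0886, 0.3313, 0.2500, 0.7720, -0.5013, 0.3907]
J5: z=[-0.3551, -0.8500, -0.3890] o=[0.3687, -0.3043, -1.1731] → [0.3283, 0.0782, -0.4706, -0.3551, -0.8500, -0.3890]
J6: z=[0.5668, 0.1351, -0.8127] o=[-0.0476, -0.0192, -1.4160] → [0.0873, -0.0389, 0.0544, 0.5668, 0.1351, -0.8127]
V = J·q̇ = [-0.3583, -1.0303, 0.3361, -1.3532, 0.7784, -0.0677]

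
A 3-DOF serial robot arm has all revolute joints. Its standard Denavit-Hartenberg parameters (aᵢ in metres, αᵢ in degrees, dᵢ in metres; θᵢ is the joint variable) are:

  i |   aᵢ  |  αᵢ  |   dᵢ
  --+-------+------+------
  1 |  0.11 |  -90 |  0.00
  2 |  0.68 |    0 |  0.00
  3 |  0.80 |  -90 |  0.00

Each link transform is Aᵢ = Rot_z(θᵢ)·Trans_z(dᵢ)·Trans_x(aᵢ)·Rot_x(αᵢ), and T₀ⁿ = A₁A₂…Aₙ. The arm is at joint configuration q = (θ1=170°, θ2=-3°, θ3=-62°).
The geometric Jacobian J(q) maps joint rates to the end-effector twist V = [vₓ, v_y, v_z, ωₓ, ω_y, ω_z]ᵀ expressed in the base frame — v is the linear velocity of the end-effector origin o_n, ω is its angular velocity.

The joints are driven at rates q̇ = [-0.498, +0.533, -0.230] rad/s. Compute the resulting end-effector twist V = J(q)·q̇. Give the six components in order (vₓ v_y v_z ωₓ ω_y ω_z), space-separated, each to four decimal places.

o_n = [-1.1100, 0.1957, 0.7606]
J₁: ẑ×o_n = [-0.1957, -1.1100, 0.0000], ω = ẑ
J2: z=[-0.1736, -0.9848, 0.0000] o=[-0.1083, 0.0191, 0.0000] → [-0.7491, 0.1321, -1.0172, -0.1736, -0.9848, 0.0000]
J3: z=[-0.1736, -0.9848, 0.0000] o=[-0.7771, 0.1370, 0.0356] → [-0.7140, 0.1259, -0.3381, -0.1736, -0.9848, 0.0000]
V = J·q̇ = [-0.1376, 0.5942, -0.4644, -0.0526, -0.2984, -0.4980]

-0.1376 0.5942 -0.4644 -0.0526 -0.2984 -0.4980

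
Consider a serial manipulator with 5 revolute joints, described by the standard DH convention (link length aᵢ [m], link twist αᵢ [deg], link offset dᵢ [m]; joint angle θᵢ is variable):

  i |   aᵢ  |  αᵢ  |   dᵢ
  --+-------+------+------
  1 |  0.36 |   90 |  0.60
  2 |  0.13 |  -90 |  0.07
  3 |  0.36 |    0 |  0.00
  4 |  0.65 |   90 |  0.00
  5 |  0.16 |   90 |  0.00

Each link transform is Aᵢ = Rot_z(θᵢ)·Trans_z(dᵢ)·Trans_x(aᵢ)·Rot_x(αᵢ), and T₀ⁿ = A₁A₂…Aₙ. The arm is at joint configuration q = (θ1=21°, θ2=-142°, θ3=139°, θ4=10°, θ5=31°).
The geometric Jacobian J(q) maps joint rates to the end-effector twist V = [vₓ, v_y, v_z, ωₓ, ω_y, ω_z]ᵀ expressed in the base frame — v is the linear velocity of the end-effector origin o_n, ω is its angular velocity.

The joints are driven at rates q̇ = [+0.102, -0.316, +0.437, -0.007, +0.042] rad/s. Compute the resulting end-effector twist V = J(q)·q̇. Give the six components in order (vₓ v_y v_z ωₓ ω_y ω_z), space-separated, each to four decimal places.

0.3886 -0.1755 -0.0548 0.1051 0.4174 -0.2502

o_n = [0.7792, 0.9114, 1.0377]
J₁: ẑ×o_n = [-0.9114, 0.7792, 0.0000], ω = ẑ
J2: z=[0.3584, -0.9336, 0.0000] o=[0.3361, 0.1290, 0.6000] → [-0.4086, -0.1569, 0.6941, 0.3584, -0.9336, 0.0000]
J3: z=[0.5748, 0.2206, -0.7880] o=[0.2655, 0.0270, 0.5200] → [0.8112, -0.7024, 0.3950, 0.5748, 0.2206, -0.7880]
J4: z=[0.5748, 0.2206, -0.7880] o=[0.3808, 0.3242, 0.6872] → [0.5400, -0.5154, 0.2496, 0.5748, 0.2206, -0.7880]
J5: z=[-0.6861, 0.6548, -0.3171] o=[0.6707, 0.7941, 1.0303] → [0.0421, -0.0293, -0.1516, -0.6861, 0.6548, -0.3171]
V = J·q̇ = [0.3886, -0.1755, -0.0548, 0.1051, 0.4174, -0.2502]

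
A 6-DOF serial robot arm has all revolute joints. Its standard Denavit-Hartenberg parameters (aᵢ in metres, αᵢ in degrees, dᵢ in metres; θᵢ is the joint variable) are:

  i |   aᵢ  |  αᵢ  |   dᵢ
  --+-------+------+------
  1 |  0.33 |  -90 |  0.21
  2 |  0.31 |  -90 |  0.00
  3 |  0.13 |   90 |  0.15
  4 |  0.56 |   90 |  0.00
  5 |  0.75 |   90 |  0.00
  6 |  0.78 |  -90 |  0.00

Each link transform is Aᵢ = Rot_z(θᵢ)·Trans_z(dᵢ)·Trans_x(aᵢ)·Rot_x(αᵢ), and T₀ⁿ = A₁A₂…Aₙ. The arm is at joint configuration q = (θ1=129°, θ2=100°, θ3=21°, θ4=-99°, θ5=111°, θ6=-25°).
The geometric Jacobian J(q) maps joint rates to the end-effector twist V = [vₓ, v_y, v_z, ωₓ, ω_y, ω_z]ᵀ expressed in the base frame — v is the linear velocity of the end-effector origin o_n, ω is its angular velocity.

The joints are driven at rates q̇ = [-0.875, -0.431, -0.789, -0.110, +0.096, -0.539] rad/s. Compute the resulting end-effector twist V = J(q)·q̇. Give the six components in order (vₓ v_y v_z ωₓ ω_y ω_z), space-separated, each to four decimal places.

-1.2709 1.0485 0.4691 0.3652 0.6744 -0.8013

o_n = [-0.8984, -0.6522, -0.9781]
J₁: ẑ×o_n = [0.6522, -0.8984, 0.0000], ω = ẑ
J2: z=[-0.7771, -0.6293, 0.0000] o=[-0.2077, 0.2565, 0.2100] → [0.7477, -0.9234, 0.2715, -0.7771, -0.6293, 0.0000]
J3: z=[0.6198, -0.7653, 0.1736] o=[-0.1738, 0.2146, -0.0953] → [0.8262, 0.4213, -1.0918, 0.6198, -0.7653, 0.1736]
J4: z=[-0.6864, -0.6359, -0.3529] o=[-0.0314, 0.1128, -0.1888] → [0.2320, -0.2358, -0.0263, -0.6864, -0.6359, -0.3529]
J5: z=[-0.2789, -0.2180, 0.9352] o=[-0.4075, 0.5274, -0.2043] → [1.2719, -0.6750, 0.2219, -0.2789, -0.2180, 0.9352]
J6: z=[-0.8730, 0.4633, -0.1523] o=[-0.7076, -0.1169, -0.4439] → [-0.3290, -0.4373, 0.5558, -0.8730, 0.4633, -0.1523]
V = J·q̇ = [-1.2709, 1.0485, 0.4691, 0.3652, 0.6744, -0.8013]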